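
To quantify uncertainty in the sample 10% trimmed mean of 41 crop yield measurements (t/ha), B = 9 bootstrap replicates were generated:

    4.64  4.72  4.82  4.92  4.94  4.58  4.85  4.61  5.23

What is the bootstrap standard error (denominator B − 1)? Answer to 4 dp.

SE* = 0.2052

Bootstrap SE is the standard deviation of the 9 replicate 10% trimmed means.
Mean of replicates: (4.64 + 4.72 + 4.82 + 4.92 + 4.94 + 4.58 + 4.85 + 4.61 + 5.23) / 9 = 43.31000 / 9 = 4.81222
Sum of squared deviations: (−0.17222)² + (−0.09222)² + (+0.00778)² + (+0.10778)² + (+0.12778)² + (−0.23222)² + (+0.03778)² + (−0.20222)² + (+0.41778)² = 0.33696
Variance = 0.33696 / 8 = 0.04212
SE* = √0.04212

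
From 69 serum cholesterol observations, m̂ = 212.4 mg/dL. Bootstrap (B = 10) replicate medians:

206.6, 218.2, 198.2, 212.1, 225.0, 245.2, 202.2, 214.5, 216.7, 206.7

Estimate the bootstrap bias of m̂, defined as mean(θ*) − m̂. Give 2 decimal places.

bias = +2.14

mean(θ*) = (206.6 + 218.2 + 198.2 + 212.1 + 225.0 + 245.2 + 202.2 + 214.5 + 216.7 + 206.7) / 10 = 214.540
bias = 214.540 − 212.4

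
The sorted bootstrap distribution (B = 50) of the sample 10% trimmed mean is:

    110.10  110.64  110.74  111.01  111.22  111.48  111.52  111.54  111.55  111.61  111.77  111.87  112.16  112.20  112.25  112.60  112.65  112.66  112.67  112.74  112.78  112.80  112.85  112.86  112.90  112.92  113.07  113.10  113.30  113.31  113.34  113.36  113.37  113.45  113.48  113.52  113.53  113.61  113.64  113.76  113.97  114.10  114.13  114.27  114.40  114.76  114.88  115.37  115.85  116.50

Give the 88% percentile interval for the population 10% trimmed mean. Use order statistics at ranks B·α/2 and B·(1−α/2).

(110.74, 114.88)

α = 0.12; lower rank = 50 × 0.060 = 3; upper rank = 50 × 0.940 = 47.
The 3rd smallest replicate is 110.74; the 47th is 114.88.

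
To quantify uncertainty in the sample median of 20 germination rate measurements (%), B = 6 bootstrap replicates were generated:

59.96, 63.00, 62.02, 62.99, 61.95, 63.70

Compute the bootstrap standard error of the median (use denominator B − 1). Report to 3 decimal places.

SE* = 1.311

Bootstrap SE is the standard deviation of the 6 replicate medians.
Mean of replicates: (59.96 + 63.00 + 62.02 + 62.99 + 61.95 + 63.70) / 6 = 373.6200 / 6 = 62.2700
Sum of squared deviations: (−2.3100)² + (+0.7300)² + (−0.2500)² + (+0.7200)² + (−0.3200)² + (+1.4300)² = 8.5972
Variance = 8.5972 / 5 = 1.7194
SE* = √1.7194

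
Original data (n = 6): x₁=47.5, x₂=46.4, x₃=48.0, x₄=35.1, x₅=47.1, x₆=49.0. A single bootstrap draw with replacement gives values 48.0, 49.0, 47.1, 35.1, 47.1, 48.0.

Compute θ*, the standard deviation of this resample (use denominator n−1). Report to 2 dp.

Mean = 45.7167; sum of squared deviations = 137.7483
s² = 137.7483 / 5 = 27.5497
s = √27.5497 = 5.25

θ* = 5.25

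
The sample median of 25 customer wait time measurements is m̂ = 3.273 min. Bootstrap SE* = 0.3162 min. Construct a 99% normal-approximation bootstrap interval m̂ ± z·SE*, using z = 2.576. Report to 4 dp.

(2.4585, 4.0875)

Margin = 2.576 × 0.3162 = 0.81453
Interval: 3.273 ± 0.81453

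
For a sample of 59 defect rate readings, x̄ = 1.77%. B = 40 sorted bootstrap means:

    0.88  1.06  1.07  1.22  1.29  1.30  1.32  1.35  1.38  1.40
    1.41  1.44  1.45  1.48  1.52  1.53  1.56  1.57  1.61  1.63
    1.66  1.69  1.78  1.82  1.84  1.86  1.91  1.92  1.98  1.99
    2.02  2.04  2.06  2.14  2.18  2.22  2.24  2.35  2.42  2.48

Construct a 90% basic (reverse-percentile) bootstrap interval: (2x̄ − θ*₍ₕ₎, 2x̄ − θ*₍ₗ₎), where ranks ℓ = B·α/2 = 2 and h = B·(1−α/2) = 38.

(1.19, 2.48)

Percentile endpoints at ranks 2 and 38: θ*₍2₎ = 1.06, θ*₍38₎ = 2.35.
Basic interval reflects these around x̄:
  lower = 2 × 1.77 − 2.35 = 1.19
  upper = 2 × 1.77 − 1.06 = 2.48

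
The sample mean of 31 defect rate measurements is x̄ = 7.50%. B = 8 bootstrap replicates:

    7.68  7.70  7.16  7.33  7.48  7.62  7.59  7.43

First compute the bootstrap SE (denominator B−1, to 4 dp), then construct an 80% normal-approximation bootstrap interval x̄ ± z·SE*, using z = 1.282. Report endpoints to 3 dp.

(7.260, 7.740)

Mean of replicates = 7.4988; sum of squared deviations = 0.2447; SE* = √(0.2447/7) = 0.1870
Margin = 1.282 × 0.1870 = 0.2397
Interval: 7.50 ± 0.2397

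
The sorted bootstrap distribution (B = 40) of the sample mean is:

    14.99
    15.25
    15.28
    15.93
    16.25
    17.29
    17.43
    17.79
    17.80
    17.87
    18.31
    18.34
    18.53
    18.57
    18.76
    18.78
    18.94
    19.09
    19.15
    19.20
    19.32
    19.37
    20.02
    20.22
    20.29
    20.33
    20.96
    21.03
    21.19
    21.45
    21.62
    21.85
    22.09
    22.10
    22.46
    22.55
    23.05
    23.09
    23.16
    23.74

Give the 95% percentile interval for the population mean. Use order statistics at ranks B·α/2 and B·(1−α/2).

α = 0.05; lower rank = 40 × 0.025 = 1; upper rank = 40 × 0.975 = 39.
The 1st smallest replicate is 14.99; the 39th is 23.16.

(14.99, 23.16)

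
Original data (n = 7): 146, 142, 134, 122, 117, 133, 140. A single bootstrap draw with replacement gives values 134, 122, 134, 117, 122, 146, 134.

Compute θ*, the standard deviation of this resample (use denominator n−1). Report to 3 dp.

θ* = 10.007

Mean = 129.8571; sum of squared deviations = 600.8571
s² = 600.8571 / 6 = 100.1429
s = √100.1429 = 10.007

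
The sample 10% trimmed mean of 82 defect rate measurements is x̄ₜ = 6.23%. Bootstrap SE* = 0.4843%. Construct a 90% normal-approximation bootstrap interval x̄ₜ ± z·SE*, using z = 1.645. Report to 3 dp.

Margin = 1.645 × 0.4843 = 0.7967
Interval: 6.23 ± 0.7967

(5.433, 7.027)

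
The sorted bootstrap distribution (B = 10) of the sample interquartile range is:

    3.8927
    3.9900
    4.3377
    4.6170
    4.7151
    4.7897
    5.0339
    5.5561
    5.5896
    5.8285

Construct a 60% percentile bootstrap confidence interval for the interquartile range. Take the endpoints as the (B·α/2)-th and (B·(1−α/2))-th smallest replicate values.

(3.9900, 5.5561)

α = 0.40; lower rank = 10 × 0.200 = 2; upper rank = 10 × 0.800 = 8.
The 2nd smallest replicate is 3.9900; the 8th is 5.5561.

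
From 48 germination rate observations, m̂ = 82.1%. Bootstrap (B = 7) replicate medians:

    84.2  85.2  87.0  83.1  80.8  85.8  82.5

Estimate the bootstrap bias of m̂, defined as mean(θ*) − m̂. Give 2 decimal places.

mean(θ*) = (84.2 + 85.2 + 87.0 + 83.1 + 80.8 + 85.8 + 82.5) / 7 = 84.086
bias = 84.086 − 82.1

bias = +1.99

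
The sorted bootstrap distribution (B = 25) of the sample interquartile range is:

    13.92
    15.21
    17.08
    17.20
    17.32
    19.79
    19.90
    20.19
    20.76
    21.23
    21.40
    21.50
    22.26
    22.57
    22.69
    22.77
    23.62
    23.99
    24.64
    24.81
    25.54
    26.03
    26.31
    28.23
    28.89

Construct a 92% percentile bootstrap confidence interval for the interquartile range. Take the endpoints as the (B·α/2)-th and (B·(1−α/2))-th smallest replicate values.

α = 0.08; lower rank = 25 × 0.040 = 1; upper rank = 25 × 0.960 = 24.
The 1st smallest replicate is 13.92; the 24th is 28.23.

(13.92, 28.23)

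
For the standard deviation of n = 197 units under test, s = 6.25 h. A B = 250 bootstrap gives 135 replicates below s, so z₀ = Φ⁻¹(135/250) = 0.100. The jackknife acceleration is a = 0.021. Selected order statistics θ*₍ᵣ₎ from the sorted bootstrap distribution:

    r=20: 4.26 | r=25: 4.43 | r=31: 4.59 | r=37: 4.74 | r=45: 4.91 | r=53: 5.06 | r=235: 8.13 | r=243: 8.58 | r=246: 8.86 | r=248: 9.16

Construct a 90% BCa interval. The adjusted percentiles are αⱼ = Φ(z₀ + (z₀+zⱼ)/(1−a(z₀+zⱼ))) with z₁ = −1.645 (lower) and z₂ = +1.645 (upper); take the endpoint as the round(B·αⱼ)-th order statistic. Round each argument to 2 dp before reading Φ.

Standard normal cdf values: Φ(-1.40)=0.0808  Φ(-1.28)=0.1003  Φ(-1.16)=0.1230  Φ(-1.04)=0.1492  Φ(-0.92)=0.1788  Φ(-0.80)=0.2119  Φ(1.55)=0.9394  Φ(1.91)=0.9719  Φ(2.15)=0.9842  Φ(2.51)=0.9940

(4.26, 8.58)

Lower: z₀ + z₁ = 0.100 + (-1.645) = -1.545; 1 − a(z₀+z₁) = 1 − (0.021)(-1.545) = 1.0324; argument = 0.100 + (-1.545)/1.0324 = -1.3964 → -1.40.
α₁ = Φ(-1.40) = 0.0808; rank = round(250 × 0.0808) = 20; θ*₍20₎ = 4.26.
Upper: z₀ + z₂ = 1.745; 1 − a(z₀+z₂) = 0.9634; argument = 1.9114 → 1.91; α₂ = 0.9719; rank = 243; θ*₍243₎ = 8.58.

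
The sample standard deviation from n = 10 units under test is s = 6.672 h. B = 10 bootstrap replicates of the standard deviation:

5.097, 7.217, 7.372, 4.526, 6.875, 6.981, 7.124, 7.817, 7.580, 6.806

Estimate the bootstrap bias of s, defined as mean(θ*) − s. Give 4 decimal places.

bias = +0.0675

mean(θ*) = (5.097 + 7.217 + 7.372 + 4.526 + 6.875 + 6.981 + 7.124 + 7.817 + 7.580 + 6.806) / 10 = 6.73950
bias = 6.73950 − 6.672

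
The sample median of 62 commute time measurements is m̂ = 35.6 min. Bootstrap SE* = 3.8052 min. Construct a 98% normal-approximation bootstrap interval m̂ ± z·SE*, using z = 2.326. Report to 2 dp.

(26.75, 44.45)

Margin = 2.326 × 3.8052 = 8.851
Interval: 35.6 ± 8.851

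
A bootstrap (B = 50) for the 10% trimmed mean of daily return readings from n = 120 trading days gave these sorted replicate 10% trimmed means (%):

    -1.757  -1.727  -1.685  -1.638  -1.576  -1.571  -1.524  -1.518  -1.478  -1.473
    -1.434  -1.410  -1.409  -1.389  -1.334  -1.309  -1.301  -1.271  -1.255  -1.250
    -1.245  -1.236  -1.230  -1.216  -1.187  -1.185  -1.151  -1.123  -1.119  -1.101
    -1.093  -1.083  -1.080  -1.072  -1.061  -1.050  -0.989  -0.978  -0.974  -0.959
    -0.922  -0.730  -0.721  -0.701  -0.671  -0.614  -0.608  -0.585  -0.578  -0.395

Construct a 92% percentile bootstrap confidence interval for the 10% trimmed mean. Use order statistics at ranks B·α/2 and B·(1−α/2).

α = 0.08; lower rank = 50 × 0.040 = 2; upper rank = 50 × 0.960 = 48.
The 2nd smallest replicate is -1.727; the 48th is -0.585.

(-1.727, -0.585)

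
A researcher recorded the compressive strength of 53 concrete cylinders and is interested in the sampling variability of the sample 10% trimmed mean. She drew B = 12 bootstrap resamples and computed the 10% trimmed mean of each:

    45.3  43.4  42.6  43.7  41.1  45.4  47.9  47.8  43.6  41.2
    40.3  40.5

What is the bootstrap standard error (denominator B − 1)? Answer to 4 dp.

SE* = 2.6252

Bootstrap SE is the standard deviation of the 12 replicate 10% trimmed means.
Mean of replicates: (45.3 + 43.4 + 42.6 + 43.7 + 41.1 + 45.4 + 47.9 + 47.8 + 43.6 + 41.2 + 40.3 + 40.5) / 12 = 522.80000 / 12 = 43.56667
Sum of squared deviations: (+1.73333)² + (−0.16667)² + (−0.96667)² + (+0.13333)² + (−2.46667)² + (+1.83333)² + (+4.33333)² + (+4.23333)² + (+0.03333)² + (−2.36667)² + (−3.26667)² + (−3.06667)² = 75.80667
Variance = 75.80667 / 11 = 6.89152
SE* = √6.89152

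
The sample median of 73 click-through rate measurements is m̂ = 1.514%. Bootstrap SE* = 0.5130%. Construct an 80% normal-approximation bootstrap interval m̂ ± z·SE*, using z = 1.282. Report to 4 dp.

Margin = 1.282 × 0.5130 = 0.65767
Interval: 1.514 ± 0.65767

(0.8563, 2.1717)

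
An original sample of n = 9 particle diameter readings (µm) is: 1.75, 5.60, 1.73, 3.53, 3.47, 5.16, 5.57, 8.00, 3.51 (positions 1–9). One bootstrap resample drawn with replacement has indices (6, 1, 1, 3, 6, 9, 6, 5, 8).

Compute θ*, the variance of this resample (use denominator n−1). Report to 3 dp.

Resample values: 5.16, 1.75, 1.75, 1.73, 5.16, 3.51, 5.16, 3.47, 8.00.
Mean = 3.9656; sum of squared deviations = 35.8250
s² = 35.8250 / 8 = 4.4781

θ* = 4.478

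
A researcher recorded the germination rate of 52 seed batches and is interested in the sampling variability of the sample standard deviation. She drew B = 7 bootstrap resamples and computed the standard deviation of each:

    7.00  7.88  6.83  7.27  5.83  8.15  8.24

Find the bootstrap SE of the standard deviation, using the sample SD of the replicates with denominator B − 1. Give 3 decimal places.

SE* = 0.858

Bootstrap SE is the standard deviation of the 7 replicate standard deviations.
Mean of replicates: (7.00 + 7.88 + 6.83 + 7.27 + 5.83 + 8.15 + 8.24) / 7 = 51.2000 / 7 = 7.3143
Sum of squared deviations: (−0.3143)² + (+0.5657)² + (−0.4843)² + (−0.0443)² + (−1.4843)² + (+0.8357)² + (+0.9257)² = 4.4138
Variance = 4.4138 / 6 = 0.7356
SE* = √0.7356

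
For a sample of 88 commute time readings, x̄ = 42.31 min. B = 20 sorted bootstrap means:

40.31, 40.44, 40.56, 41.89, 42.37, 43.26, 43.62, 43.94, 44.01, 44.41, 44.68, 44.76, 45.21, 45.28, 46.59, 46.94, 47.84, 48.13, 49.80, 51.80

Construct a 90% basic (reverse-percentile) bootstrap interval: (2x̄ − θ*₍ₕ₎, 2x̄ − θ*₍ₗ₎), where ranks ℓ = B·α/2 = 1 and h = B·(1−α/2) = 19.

Percentile endpoints at ranks 1 and 19: θ*₍1₎ = 40.31, θ*₍19₎ = 49.80.
Basic interval reflects these around x̄:
  lower = 2 × 42.31 − 49.80 = 34.82
  upper = 2 × 42.31 − 40.31 = 44.31

(34.82, 44.31)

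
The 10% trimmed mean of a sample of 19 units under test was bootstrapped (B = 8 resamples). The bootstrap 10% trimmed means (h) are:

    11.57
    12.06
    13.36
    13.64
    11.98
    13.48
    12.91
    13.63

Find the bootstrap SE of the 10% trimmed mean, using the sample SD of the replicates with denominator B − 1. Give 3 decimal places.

SE* = 0.837

Bootstrap SE is the standard deviation of the 8 replicate 10% trimmed means.
Mean of replicates: (11.57 + 12.06 + 13.36 + 13.64 + 11.98 + 13.48 + 12.91 + 13.63) / 8 = 102.6300 / 8 = 12.8287
Sum of squared deviations: (−1.2587)² + (−0.7687)² + (+0.5312)² + (+0.8113)² + (−0.8487)² + (+0.6513)² + (+0.0813)² + (+0.8013)² = 4.9089
Variance = 4.9089 / 7 = 0.7013
SE* = √0.7013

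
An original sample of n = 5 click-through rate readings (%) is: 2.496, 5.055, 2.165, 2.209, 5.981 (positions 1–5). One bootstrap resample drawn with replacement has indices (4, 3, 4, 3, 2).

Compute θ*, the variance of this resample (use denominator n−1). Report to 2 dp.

Resample values: 2.209, 2.165, 2.209, 2.165, 5.055.
Mean = 2.7606; sum of squared deviations = 6.5823
s² = 6.5823 / 4 = 1.6456

θ* = 1.65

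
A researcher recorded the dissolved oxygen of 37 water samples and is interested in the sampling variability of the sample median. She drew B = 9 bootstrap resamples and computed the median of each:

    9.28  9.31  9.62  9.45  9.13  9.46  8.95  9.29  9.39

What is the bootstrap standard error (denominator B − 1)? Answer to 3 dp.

SE* = 0.196

Bootstrap SE is the standard deviation of the 9 replicate medians.
Mean of replicates: (9.28 + 9.31 + 9.62 + 9.45 + 9.13 + 9.46 + 8.95 + 9.29 + 9.39) / 9 = 83.8800 / 9 = 9.3200
Sum of squared deviations: (−0.0400)² + (−0.0100)² + (+0.3000)² + (+0.1300)² + (−0.1900)² + (+0.1400)² + (−0.3700)² + (−0.0300)² + (+0.0700)² = 0.3070
Variance = 0.3070 / 8 = 0.0384
SE* = √0.0384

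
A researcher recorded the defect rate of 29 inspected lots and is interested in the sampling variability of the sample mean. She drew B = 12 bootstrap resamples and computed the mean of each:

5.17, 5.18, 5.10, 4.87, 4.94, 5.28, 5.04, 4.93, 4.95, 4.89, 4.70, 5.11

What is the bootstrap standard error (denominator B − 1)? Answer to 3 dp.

Bootstrap SE is the standard deviation of the 12 replicate means.
Mean of replicates: (5.17 + 5.18 + 5.10 + 4.87 + 4.94 + 5.28 + 5.04 + 4.93 + 4.95 + 4.89 + 4.70 + 5.11) / 12 = 60.1600 / 12 = 5.0133
Sum of squared deviations: (+0.1567)² + (+0.1667)² + (+0.0867)² + (−0.1433)² + (−0.0733)² + (+0.2667)² + (+0.0267)² + (−0.0833)² + (−0.0633)² + (−0.1233)² + (−0.3133)² + (+0.0967)² = 0.2913
Variance = 0.2913 / 11 = 0.0265
SE* = √0.0265

SE* = 0.163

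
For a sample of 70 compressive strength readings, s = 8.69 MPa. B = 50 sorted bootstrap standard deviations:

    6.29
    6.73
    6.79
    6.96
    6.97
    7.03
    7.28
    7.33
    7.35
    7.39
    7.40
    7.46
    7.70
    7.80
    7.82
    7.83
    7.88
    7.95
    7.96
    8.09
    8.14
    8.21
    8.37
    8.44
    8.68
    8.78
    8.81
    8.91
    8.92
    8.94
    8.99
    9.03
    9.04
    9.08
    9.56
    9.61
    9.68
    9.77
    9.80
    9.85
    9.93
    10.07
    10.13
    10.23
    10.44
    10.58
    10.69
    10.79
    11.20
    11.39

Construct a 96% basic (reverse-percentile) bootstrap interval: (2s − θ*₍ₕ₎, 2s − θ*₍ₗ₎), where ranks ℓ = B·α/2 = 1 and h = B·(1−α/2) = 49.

Percentile endpoints at ranks 1 and 49: θ*₍1₎ = 6.29, θ*₍49₎ = 11.20.
Basic interval reflects these around s:
  lower = 2 × 8.69 − 11.20 = 6.18
  upper = 2 × 8.69 − 6.29 = 11.09

(6.18, 11.09)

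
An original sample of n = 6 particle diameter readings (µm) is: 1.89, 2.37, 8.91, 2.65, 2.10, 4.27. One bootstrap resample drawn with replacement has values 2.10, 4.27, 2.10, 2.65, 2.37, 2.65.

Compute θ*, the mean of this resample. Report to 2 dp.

Mean = (2.10 + 4.27 + 2.10 + 2.65 + 2.37 + 2.65) / 6 = 16.140 / 6 = 2.69

θ* = 2.69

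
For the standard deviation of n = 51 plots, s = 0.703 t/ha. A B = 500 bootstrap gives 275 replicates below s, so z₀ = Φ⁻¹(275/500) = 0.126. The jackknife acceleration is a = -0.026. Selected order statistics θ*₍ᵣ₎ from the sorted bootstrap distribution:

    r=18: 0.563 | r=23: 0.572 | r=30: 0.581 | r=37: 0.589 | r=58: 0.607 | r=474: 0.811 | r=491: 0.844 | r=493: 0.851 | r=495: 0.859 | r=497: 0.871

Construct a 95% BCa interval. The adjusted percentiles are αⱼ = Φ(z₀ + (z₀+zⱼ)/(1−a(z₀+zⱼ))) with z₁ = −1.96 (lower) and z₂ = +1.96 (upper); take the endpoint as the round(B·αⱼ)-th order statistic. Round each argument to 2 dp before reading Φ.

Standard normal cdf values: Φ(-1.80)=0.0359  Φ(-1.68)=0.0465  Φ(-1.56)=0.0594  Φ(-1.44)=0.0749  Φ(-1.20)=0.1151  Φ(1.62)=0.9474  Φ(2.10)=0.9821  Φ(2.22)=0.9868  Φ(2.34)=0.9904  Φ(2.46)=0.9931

(0.563, 0.844)

Lower: z₀ + z₁ = 0.126 + (-1.960) = -1.834; 1 − a(z₀+z₁) = 1 − (-0.026)(-1.834) = 0.9523; argument = 0.126 + (-1.834)/0.9523 = -1.7998 → -1.80.
α₁ = Φ(-1.80) = 0.0359; rank = round(500 × 0.0359) = 18; θ*₍18₎ = 0.563.
Upper: z₀ + z₂ = 2.086; 1 − a(z₀+z₂) = 1.0542; argument = 2.1047 → 2.10; α₂ = 0.9821; rank = 491; θ*₍491₎ = 0.844.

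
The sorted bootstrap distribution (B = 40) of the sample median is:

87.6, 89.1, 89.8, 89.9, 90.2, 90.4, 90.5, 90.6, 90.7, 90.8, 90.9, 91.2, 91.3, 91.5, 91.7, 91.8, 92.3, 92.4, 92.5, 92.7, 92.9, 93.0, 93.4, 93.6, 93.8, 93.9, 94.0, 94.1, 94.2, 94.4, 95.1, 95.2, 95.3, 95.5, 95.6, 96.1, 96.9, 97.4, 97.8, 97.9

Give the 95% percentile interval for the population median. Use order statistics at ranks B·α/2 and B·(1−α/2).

(87.6, 97.8)

α = 0.05; lower rank = 40 × 0.025 = 1; upper rank = 40 × 0.975 = 39.
The 1st smallest replicate is 87.6; the 39th is 97.8.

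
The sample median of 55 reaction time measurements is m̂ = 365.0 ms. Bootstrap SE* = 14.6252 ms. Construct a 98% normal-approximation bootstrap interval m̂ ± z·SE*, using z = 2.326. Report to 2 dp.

Margin = 2.326 × 14.6252 = 34.018
Interval: 365.0 ± 34.018

(330.98, 399.02)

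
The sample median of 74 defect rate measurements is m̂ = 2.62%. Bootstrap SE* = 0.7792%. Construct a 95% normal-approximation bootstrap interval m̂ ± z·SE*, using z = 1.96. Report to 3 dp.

(1.093, 4.147)

Margin = 1.96 × 0.7792 = 1.5272
Interval: 2.62 ± 1.5272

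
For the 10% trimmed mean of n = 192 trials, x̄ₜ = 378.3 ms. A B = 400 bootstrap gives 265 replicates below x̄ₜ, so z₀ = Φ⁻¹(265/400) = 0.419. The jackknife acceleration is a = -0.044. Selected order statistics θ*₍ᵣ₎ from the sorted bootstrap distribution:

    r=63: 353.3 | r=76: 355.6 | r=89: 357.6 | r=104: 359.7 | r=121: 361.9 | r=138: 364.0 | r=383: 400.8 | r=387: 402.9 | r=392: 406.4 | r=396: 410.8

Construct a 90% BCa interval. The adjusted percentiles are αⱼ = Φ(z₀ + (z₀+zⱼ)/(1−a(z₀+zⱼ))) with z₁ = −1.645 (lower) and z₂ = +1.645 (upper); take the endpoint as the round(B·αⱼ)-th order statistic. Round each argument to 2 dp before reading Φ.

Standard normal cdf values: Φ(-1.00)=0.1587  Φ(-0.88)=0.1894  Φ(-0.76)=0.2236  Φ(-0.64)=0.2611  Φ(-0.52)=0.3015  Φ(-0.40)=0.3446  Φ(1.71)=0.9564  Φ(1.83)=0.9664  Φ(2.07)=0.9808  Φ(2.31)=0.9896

(355.6, 410.8)

Lower: z₀ + z₁ = 0.419 + (-1.645) = -1.226; 1 − a(z₀+z₁) = 1 − (-0.044)(-1.226) = 0.9461; argument = 0.419 + (-1.226)/0.9461 = -0.8769 → -0.88.
α₁ = Φ(-0.88) = 0.1894; rank = round(400 × 0.1894) = 76; θ*₍76₎ = 355.6.
Upper: z₀ + z₂ = 2.064; 1 − a(z₀+z₂) = 1.0908; argument = 2.3112 → 2.31; α₂ = 0.9896; rank = 396; θ*₍396₎ = 410.8.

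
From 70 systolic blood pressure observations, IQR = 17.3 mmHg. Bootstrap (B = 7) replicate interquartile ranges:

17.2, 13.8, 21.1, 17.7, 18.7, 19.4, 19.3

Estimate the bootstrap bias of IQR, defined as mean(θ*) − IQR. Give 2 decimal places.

bias = +0.87

mean(θ*) = (17.2 + 13.8 + 21.1 + 17.7 + 18.7 + 19.4 + 19.3) / 7 = 18.171
bias = 18.171 − 17.3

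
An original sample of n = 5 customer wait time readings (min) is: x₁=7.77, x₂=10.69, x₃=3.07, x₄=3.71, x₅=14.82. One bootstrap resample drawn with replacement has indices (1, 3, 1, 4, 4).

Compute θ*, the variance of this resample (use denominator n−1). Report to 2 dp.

Resample values: 7.77, 3.07, 7.77, 3.71, 3.71.
Mean = 5.2060; sum of squared deviations = 22.1867
s² = 22.1867 / 4 = 5.5467

θ* = 5.55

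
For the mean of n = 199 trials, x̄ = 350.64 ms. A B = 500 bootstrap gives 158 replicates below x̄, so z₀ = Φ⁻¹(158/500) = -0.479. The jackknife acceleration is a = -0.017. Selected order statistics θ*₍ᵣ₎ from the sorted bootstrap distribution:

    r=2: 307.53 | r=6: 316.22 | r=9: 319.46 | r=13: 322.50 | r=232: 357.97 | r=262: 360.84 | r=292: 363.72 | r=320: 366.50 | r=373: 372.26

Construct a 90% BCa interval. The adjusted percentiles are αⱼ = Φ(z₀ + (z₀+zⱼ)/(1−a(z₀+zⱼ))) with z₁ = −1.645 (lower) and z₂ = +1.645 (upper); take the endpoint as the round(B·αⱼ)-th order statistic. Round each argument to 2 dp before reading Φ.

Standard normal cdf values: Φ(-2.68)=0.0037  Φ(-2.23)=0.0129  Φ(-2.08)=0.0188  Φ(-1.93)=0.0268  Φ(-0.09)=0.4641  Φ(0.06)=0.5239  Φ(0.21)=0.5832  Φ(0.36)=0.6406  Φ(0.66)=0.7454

(307.53, 372.26)

Lower: z₀ + z₁ = -0.479 + (-1.645) = -2.124; 1 − a(z₀+z₁) = 1 − (-0.017)(-2.124) = 0.9639; argument = -0.479 + (-2.124)/0.9639 = -2.6826 → -2.68.
α₁ = Φ(-2.68) = 0.0037; rank = round(500 × 0.0037) = 2; θ*₍2₎ = 307.53.
Upper: z₀ + z₂ = 1.166; 1 − a(z₀+z₂) = 1.0198; argument = 0.6643 → 0.66; α₂ = 0.7454; rank = 373; θ*₍373₎ = 372.26.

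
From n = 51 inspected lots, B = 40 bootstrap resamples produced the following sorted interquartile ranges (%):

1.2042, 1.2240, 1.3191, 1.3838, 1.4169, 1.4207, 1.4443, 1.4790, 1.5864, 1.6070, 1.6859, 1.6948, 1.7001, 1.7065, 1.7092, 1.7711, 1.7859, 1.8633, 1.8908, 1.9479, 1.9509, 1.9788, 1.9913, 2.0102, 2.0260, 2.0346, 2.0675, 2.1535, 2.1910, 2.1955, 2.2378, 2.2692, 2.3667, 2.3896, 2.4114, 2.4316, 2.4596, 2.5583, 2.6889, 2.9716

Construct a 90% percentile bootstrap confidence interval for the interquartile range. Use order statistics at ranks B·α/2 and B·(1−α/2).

(1.2240, 2.5583)

α = 0.10; lower rank = 40 × 0.050 = 2; upper rank = 40 × 0.950 = 38.
The 2nd smallest replicate is 1.2240; the 38th is 2.5583.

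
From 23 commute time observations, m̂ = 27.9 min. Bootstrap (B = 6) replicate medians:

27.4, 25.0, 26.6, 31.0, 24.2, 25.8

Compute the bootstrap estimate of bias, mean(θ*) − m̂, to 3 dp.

mean(θ*) = (27.4 + 25.0 + 26.6 + 31.0 + 24.2 + 25.8) / 6 = 26.6667
bias = 26.6667 − 27.9

bias = −1.233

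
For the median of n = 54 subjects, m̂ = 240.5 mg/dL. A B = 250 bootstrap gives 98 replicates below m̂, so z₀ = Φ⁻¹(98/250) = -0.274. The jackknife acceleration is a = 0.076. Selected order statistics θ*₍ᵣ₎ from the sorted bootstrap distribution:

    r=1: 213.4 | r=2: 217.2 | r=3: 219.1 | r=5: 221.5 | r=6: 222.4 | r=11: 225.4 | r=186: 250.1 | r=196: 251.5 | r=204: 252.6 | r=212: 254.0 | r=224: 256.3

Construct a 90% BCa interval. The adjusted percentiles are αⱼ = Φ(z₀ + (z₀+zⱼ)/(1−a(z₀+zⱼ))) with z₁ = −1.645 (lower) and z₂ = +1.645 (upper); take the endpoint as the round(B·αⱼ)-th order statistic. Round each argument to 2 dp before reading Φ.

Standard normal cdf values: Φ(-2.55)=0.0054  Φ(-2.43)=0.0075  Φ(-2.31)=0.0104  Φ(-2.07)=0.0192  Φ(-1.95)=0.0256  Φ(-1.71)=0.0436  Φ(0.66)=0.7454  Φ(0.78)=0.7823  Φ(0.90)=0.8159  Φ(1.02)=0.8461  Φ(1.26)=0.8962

Lower: z₀ + z₁ = -0.274 + (-1.645) = -1.919; 1 − a(z₀+z₁) = 1 − (0.076)(-1.919) = 1.1458; argument = -0.274 + (-1.919)/1.1458 = -1.9487 → -1.95.
α₁ = Φ(-1.95) = 0.0256; rank = round(250 × 0.0256) = 6; θ*₍6₎ = 222.4.
Upper: z₀ + z₂ = 1.371; 1 − a(z₀+z₂) = 0.8958; argument = 1.2565 → 1.26; α₂ = 0.8962; rank = 224; θ*₍224₎ = 256.3.

(222.4, 256.3)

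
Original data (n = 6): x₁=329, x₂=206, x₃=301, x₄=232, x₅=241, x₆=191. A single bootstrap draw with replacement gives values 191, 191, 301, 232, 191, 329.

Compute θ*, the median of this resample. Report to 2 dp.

θ* = 211.50

Sorted: 191, 191, 191, 232, 301, 329
Median = average of the two middle values = 211.50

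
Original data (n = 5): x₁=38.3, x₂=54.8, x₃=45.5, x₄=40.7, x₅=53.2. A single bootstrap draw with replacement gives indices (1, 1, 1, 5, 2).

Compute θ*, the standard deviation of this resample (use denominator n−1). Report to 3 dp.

Resample values: 38.3, 38.3, 38.3, 53.2, 54.8.
Mean = 44.5800; sum of squared deviations = 297.0680
s² = 297.0680 / 4 = 74.2670
s = √74.2670 = 8.618

θ* = 8.618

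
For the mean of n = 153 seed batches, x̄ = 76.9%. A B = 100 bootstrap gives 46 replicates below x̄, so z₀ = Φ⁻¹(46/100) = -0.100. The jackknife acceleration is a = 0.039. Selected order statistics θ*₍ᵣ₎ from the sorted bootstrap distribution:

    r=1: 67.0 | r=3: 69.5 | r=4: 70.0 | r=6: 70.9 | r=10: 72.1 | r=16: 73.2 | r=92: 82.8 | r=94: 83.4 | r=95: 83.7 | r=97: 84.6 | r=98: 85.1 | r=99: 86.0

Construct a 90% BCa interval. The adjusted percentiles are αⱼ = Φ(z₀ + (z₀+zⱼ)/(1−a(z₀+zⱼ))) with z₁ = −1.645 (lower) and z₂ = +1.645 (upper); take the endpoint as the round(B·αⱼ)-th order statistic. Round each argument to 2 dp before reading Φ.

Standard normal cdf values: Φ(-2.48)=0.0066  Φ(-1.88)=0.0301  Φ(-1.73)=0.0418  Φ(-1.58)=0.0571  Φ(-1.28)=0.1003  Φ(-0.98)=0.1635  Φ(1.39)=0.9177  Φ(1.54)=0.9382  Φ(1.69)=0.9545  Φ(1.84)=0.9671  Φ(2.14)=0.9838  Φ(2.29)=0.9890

(70.0, 83.4)

Lower: z₀ + z₁ = -0.100 + (-1.645) = -1.745; 1 − a(z₀+z₁) = 1 − (0.039)(-1.745) = 1.0681; argument = -0.100 + (-1.745)/1.0681 = -1.7338 → -1.73.
α₁ = Φ(-1.73) = 0.0418; rank = round(100 × 0.0418) = 4; θ*₍4₎ = 70.0.
Upper: z₀ + z₂ = 1.545; 1 − a(z₀+z₂) = 0.9397; argument = 1.5441 → 1.54; α₂ = 0.9382; rank = 94; θ*₍94₎ = 83.4.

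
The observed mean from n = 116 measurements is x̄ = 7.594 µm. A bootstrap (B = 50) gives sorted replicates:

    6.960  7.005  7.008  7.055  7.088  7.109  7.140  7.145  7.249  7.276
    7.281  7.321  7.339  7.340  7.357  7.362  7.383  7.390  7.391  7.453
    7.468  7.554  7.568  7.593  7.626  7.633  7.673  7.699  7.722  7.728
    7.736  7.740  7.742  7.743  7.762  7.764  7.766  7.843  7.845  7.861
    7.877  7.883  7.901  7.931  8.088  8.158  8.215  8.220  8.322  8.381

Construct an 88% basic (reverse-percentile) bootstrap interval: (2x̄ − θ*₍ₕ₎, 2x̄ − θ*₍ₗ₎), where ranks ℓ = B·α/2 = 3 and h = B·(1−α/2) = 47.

(6.973, 8.180)

Percentile endpoints at ranks 3 and 47: θ*₍3₎ = 7.008, θ*₍47₎ = 8.215.
Basic interval reflects these around x̄:
  lower = 2 × 7.594 − 8.215 = 6.973
  upper = 2 × 7.594 − 7.008 = 8.180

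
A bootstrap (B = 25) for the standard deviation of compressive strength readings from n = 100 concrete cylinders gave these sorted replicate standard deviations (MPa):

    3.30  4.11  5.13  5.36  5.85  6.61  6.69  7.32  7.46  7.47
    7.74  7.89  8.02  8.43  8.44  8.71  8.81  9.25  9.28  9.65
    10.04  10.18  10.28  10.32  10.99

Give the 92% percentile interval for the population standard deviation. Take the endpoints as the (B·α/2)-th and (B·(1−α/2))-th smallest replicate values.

(3.30, 10.32)

α = 0.08; lower rank = 25 × 0.040 = 1; upper rank = 25 × 0.960 = 24.
The 1st smallest replicate is 3.30; the 24th is 10.32.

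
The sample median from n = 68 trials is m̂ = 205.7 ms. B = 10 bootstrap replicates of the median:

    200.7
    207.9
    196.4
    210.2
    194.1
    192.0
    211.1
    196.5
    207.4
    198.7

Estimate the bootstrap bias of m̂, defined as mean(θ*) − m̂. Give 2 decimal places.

bias = −4.20

mean(θ*) = (200.7 + 207.9 + 196.4 + 210.2 + 194.1 + 192.0 + 211.1 + 196.5 + 207.4 + 198.7) / 10 = 201.500
bias = 201.500 − 205.7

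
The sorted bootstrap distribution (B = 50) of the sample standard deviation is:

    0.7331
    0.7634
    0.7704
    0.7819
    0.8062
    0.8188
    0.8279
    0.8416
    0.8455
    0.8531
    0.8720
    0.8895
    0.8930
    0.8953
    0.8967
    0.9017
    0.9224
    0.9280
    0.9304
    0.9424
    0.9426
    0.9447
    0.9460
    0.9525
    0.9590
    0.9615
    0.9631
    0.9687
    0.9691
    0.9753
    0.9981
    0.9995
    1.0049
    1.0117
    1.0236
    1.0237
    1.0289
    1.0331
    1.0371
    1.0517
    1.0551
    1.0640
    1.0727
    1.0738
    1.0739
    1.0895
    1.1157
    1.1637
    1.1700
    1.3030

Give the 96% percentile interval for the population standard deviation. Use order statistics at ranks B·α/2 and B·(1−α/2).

(0.7331, 1.1700)

α = 0.04; lower rank = 50 × 0.020 = 1; upper rank = 50 × 0.980 = 49.
The 1st smallest replicate is 0.7331; the 49th is 1.1700.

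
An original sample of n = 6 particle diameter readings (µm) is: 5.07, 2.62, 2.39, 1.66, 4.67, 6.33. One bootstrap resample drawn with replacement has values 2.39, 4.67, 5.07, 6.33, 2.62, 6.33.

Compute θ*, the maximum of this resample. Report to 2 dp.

Maximum = 6.33

θ* = 6.33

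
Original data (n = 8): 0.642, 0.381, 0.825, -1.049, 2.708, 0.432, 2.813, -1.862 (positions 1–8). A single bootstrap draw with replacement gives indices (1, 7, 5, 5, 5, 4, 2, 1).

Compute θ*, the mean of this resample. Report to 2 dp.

Resample values: 0.642, 2.813, 2.708, 2.708, 2.708, -1.049, 0.381, 0.642.
Mean = (0.642 + 2.813 + 2.708 + 2.708 + 2.708 + (-1.049) + 0.381 + 0.642) / 8 = 11.5530 / 8 = 1.44

θ* = 1.44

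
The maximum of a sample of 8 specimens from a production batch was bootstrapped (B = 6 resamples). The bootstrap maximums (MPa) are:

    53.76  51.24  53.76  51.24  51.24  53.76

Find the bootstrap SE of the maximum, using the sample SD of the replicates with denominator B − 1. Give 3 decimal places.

Bootstrap SE is the standard deviation of the 6 replicate maximums.
Mean of replicates: (53.76 + 51.24 + 53.76 + 51.24 + 51.24 + 53.76) / 6 = 315.0000 / 6 = 52.5000
Sum of squared deviations: (+1.2600)² + (−1.2600)² + (+1.2600)² + (−1.2600)² + (−1.2600)² + (+1.2600)² = 9.5256
Variance = 9.5256 / 5 = 1.9051
SE* = √1.9051

SE* = 1.380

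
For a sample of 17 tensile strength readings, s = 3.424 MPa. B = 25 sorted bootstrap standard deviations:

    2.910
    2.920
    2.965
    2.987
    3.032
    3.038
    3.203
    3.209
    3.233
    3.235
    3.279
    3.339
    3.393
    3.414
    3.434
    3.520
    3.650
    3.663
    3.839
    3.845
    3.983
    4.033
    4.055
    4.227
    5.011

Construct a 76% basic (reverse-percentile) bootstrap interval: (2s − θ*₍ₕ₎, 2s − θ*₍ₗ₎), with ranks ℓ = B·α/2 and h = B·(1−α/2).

(2.815, 3.883)

Percentile endpoints at ranks 3 and 22: θ*₍3₎ = 2.965, θ*₍22₎ = 4.033.
Basic interval reflects these around s:
  lower = 2 × 3.424 − 4.033 = 2.815
  upper = 2 × 3.424 − 2.965 = 3.883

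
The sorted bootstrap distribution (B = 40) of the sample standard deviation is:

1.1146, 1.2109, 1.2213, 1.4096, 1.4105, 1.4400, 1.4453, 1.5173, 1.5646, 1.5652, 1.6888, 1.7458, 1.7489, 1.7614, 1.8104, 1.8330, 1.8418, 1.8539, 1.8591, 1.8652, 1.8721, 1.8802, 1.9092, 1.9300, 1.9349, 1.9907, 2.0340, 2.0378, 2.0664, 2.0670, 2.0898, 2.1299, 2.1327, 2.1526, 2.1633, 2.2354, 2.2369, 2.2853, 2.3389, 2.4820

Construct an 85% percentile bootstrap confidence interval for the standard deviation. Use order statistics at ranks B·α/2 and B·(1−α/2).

(1.2213, 2.2369)

α = 0.15; lower rank = 40 × 0.075 = 3; upper rank = 40 × 0.925 = 37.
The 3rd smallest replicate is 1.2213; the 37th is 2.2369.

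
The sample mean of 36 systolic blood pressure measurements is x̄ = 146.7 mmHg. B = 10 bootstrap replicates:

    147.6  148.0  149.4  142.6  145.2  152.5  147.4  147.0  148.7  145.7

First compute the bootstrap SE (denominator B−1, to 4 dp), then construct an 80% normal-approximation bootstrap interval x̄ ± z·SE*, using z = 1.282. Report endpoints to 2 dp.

(143.31, 150.09)

Mean of replicates = 147.4100; sum of squared deviations = 63.0290; SE* = √(63.0290/9) = 2.6464
Margin = 1.282 × 2.6464 = 3.393
Interval: 146.7 ± 3.393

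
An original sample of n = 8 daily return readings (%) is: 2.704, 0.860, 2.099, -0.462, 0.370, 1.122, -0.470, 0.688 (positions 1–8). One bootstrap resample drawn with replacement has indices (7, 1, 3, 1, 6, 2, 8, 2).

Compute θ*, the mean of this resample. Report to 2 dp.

θ* = 1.32

Resample values: -0.470, 2.704, 2.099, 2.704, 1.122, 0.860, 0.688, 0.860.
Mean = ((-0.470) + 2.704 + 2.099 + 2.704 + 1.122 + 0.860 + 0.688 + 0.860) / 8 = 10.5670 / 8 = 1.32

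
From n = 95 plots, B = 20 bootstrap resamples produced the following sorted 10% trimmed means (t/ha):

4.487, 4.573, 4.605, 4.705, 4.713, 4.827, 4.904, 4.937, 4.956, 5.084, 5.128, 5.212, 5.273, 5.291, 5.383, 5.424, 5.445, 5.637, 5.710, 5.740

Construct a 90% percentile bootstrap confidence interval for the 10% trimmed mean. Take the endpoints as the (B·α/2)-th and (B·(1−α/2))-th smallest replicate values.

α = 0.10; lower rank = 20 × 0.050 = 1; upper rank = 20 × 0.950 = 19.
The 1st smallest replicate is 4.487; the 19th is 5.710.

(4.487, 5.710)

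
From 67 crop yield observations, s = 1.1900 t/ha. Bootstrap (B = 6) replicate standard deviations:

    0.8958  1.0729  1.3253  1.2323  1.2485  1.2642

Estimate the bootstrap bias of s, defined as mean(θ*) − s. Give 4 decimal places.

bias = −0.0168

mean(θ*) = (0.8958 + 1.0729 + 1.3253 + 1.2323 + 1.2485 + 1.2642) / 6 = 1.17317
bias = 1.17317 − 1.1900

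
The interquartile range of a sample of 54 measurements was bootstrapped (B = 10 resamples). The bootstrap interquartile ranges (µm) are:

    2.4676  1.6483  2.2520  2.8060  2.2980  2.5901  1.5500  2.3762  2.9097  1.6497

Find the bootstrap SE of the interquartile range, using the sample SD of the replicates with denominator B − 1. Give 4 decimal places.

Bootstrap SE is the standard deviation of the 10 replicate interquartile ranges.
Mean of replicates: (2.4676 + 1.6483 + 2.2520 + 2.8060 + 2.2980 + 2.5901 + 1.5500 + 2.3762 + 2.9097 + 1.6497) / 10 = 22.54760 / 10 = 2.25476
Sum of squared deviations: (+0.21284)² + (−0.60646)² + (−0.00276)² + (+0.55124)² + (+0.04324)² + (+0.33534)² + (−0.70476)² + (+0.12144)² + (+0.65494)² + (−0.60506)² = 2.13777
Variance = 2.13777 / 9 = 0.23753
SE* = √0.23753

SE* = 0.4874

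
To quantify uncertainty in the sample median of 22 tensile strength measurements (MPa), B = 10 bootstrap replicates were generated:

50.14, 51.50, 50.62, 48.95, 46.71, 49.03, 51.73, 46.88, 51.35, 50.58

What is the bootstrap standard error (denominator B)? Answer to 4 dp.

SE* = 1.7256

Bootstrap SE is the standard deviation of the 10 replicate medians.
Mean of replicates: (50.14 + 51.50 + 50.62 + 48.95 + 46.71 + 49.03 + 51.73 + 46.88 + 51.35 + 50.58) / 10 = 497.49000 / 10 = 49.74900
Sum of squared deviations: (+0.39100)² + (+1.75100)² + (+0.87100)² + (−0.79900)² + (−3.03900)² + (−0.71900)² + (+1.98100)² + (−2.86900)² + (+1.60100)² + (+0.83100)² = 29.77769
Variance = 29.77769 / 10 = 2.97777
SE* = √2.97777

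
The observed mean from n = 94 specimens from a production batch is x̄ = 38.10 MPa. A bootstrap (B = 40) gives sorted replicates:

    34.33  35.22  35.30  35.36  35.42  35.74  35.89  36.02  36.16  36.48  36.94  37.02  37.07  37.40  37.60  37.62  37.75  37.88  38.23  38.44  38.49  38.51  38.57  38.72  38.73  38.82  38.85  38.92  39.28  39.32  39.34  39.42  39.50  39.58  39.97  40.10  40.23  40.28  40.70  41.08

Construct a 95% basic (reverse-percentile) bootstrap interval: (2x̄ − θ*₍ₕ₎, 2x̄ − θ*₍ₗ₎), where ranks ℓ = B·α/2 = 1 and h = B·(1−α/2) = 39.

Percentile endpoints at ranks 1 and 39: θ*₍1₎ = 34.33, θ*₍39₎ = 40.70.
Basic interval reflects these around x̄:
  lower = 2 × 38.10 − 40.70 = 35.50
  upper = 2 × 38.10 − 34.33 = 41.87

(35.50, 41.87)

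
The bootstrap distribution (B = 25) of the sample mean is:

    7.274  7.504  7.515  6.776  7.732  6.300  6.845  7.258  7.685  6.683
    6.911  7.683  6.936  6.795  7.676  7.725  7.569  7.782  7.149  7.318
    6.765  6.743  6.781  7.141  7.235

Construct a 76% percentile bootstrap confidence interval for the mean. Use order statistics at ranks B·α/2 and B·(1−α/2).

Sorted replicates: 6.300, 6.683, 6.743, 6.765, 6.776, 6.781, 6.795, 6.845, 6.911, 6.936, 7.141, 7.149, 7.235, 7.258, 7.274, 7.318, 7.504, 7.515, 7.569, 7.676, 7.683, 7.685, 7.725, 7.732, 7.782
α = 0.24; lower rank = 25 × 0.120 = 3; upper rank = 25 × 0.880 = 22.
The 3rd smallest replicate is 6.743; the 22nd is 7.685.

(6.743, 7.685)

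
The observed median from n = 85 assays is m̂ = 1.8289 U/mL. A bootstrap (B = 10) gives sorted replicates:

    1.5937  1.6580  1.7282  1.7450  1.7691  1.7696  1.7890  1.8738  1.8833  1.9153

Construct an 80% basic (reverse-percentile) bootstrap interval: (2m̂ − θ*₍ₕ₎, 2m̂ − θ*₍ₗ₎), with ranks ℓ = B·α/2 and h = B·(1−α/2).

(1.7745, 2.0641)

Percentile endpoints at ranks 1 and 9: θ*₍1₎ = 1.5937, θ*₍9₎ = 1.8833.
Basic interval reflects these around m̂:
  lower = 2 × 1.8289 − 1.8833 = 1.7745
  upper = 2 × 1.8289 − 1.5937 = 2.0641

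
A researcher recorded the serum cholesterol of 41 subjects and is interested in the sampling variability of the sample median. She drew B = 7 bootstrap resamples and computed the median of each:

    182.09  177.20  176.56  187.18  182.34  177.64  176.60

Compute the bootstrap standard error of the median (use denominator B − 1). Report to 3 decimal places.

SE* = 4.045

Bootstrap SE is the standard deviation of the 7 replicate medians.
Mean of replicates: (182.09 + 177.20 + 176.56 + 187.18 + 182.34 + 177.64 + 176.60) / 7 = 1259.6100 / 7 = 179.9443
Sum of squared deviations: (+2.1457)² + (−2.7443)² + (−3.3843)² + (+7.2357)² + (+2.3957)² + (−2.3043)² + (−3.3443)² = 98.1776
Variance = 98.1776 / 6 = 16.3629
SE* = √16.3629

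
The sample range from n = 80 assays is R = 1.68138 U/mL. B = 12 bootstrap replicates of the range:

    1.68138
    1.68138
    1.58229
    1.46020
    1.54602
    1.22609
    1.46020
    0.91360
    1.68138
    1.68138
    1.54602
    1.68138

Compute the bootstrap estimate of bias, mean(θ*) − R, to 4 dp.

mean(θ*) = (1.68138 + 1.68138 + 1.58229 + 1.46020 + 1.54602 + 1.22609 + 1.46020 + 0.91360 + 1.68138 + 1.68138 + 1.54602 + 1.68138) / 12 = 1.51178
bias = 1.51178 − 1.68138

bias = −0.1696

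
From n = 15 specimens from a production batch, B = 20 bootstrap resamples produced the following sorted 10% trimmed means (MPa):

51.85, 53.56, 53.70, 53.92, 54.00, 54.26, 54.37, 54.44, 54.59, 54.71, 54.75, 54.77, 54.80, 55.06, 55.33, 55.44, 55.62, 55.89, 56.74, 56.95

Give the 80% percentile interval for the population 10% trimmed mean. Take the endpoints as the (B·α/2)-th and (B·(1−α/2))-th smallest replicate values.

(53.56, 55.89)

α = 0.20; lower rank = 20 × 0.100 = 2; upper rank = 20 × 0.900 = 18.
The 2nd smallest replicate is 53.56; the 18th is 55.89.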